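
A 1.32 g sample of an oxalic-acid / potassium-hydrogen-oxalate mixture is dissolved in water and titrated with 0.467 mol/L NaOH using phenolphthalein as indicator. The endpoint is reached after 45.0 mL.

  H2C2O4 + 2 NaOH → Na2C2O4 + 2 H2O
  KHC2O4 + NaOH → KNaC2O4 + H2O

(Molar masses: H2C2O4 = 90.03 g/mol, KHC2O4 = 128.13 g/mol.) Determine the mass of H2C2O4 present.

0.743 g

n(NaOH) = 0.0450 × 0.467 = 0.0210 mol
Let x = n(H2C2O4), y = n(KHC2O4).
Titrant: 2x + 1y = 0.0210;  mass: 90.03x + 128.13y = 1.32
Solving, x = 8.26 × 10^-3 mol, y = 4.50 × 10^-3 mol
mass of H2C2O4 = 8.26 × 10^-3 × 90.03 = 0.743 g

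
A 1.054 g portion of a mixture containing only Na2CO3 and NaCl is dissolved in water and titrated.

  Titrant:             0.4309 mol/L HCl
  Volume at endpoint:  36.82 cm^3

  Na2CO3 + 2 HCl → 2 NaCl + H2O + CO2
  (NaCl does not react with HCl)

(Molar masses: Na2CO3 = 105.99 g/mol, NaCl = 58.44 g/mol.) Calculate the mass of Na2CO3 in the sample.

n(HCl) = 0.03682 × 0.4309 = 0.01587 mol
Let x = n(Na2CO3), y = n(NaCl).
Titrant: 2x = 0.01587;  mass: 105.99x + 58.44y = 1.054
Solving, x = 7.933 × 10^-3 mol, y = 3.648 × 10^-3 mol
mass of Na2CO3 = 7.933 × 10^-3 × 105.99 = 0.8408 g

0.8408 g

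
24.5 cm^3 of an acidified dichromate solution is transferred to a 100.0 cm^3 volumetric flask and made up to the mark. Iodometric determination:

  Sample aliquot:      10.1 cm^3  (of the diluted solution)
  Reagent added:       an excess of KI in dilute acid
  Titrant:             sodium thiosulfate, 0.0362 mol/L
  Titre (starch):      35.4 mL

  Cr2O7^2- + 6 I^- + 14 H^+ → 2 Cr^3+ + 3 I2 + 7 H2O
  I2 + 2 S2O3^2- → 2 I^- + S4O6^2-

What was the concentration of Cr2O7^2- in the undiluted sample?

n(S2O3^2-) = 0.0354 × 0.0362 = 1.28 × 10^-3 mol
n(I2) = n(S2O3^2-)/2 = 6.41 × 10^-4 mol
From the 1:3 ratio, n(Cr2O7^2-) in the aliquot = 1/3 × 6.41 × 10^-4 = 2.14 × 10^-4 mol
[Cr2O7^2-]_dilute = 2.14 × 10^-4 / 0.0101 = 0.0211 mol/L
[Cr2O7^2-]_original = 0.0211 × 100.0/24.5 = 0.0863 mol/L

0.0863 mol/L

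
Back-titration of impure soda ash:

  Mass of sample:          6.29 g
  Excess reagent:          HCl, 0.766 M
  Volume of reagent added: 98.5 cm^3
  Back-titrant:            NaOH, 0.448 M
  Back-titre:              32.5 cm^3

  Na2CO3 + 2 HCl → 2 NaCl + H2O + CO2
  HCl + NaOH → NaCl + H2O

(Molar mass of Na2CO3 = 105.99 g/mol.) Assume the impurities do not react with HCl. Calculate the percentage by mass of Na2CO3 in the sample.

n(HCl) added = 0.0985 × 0.766 = 0.0755 mol
n(NaOH) used in back-titration = 0.0325 × 0.448 = 0.0146 mol
n(HCl) left over = 0.0146 mol (1:1 ratio)
n(HCl) consumed by analyte = 0.0755 − 0.0146 = 0.0609 mol
From the 1:2 ratio, n(Na2CO3) = 1/2 × 0.0609 = 0.0304 mol
mass of Na2CO3 = 0.0304 × 105.99 = 3.23 g
% Na2CO3 = 3.23 / 6.29 × 100 = 51.3 %

51.3 %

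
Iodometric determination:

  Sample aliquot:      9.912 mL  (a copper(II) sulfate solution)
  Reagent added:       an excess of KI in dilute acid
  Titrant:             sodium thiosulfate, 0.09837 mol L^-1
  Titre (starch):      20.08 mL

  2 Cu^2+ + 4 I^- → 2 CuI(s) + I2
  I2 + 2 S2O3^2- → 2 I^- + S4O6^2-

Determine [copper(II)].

0.1993 mol/L

n(S2O3^2-) = 0.02008 × 0.09837 = 1.975 × 10^-3 mol
n(I2) = n(S2O3^2-)/2 = 9.876 × 10^-4 mol
From the 2:1 ratio, n(Cu2+) in the aliquot = 2/1 × 9.876 × 10^-4 = 1.975 × 10^-3 mol
[Cu2+] = 1.975 × 10^-3 / 0.009912 = 0.1993 mol/L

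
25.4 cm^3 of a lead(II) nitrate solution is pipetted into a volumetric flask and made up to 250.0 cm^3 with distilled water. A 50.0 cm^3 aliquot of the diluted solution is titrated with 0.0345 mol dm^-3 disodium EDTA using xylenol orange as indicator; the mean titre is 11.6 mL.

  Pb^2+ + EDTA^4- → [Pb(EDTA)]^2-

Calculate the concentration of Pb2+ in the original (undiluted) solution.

0.0788 mol/L

n(EDTA) = 0.0116 × 0.0345 = 4.00 × 10^-4 mol
n(Pb2+) in the aliquot = 4.00 × 10^-4 mol (1:1 ratio)
[Pb2+]_dilute = 4.00 × 10^-4 / 0.0500 = 0.00800 mol/L
Dilution factor = 250.0 / 25.4 = 9.843
[Pb2+]_stock = 0.00800 × 9.843 = 0.0788 mol/L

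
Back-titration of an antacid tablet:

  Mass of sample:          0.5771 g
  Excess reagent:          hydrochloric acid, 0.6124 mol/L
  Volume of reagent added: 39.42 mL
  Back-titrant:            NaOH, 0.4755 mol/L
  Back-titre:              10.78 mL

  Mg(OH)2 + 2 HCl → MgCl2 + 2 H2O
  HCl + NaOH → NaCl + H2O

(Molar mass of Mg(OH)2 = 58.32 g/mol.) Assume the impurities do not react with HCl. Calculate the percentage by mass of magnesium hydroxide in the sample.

96.08 %

n(HCl) added = 0.03942 × 0.6124 = 0.02414 mol
n(NaOH) used in back-titration = 0.01078 × 0.4755 = 5.126 × 10^-3 mol
n(HCl) left over = 5.126 × 10^-3 mol (1:1 ratio)
n(HCl) consumed by analyte = 0.02414 − 5.126 × 10^-3 = 0.01901 mol
From the 1:2 ratio, n(Mg(OH)2) = 1/2 × 0.01901 = 9.507 × 10^-3 mol
mass of Mg(OH)2 = 9.507 × 10^-3 × 58.32 = 0.5545 g
% Mg(OH)2 = 0.5545 / 0.5771 × 100 = 96.08 %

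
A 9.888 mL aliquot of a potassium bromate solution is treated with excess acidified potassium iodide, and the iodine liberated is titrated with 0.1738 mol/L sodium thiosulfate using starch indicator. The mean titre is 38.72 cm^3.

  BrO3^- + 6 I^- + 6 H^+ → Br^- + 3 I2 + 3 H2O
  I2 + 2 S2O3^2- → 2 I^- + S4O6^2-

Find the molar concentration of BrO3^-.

0.1134 mol/L

n(S2O3^2-) = 0.03872 × 0.1738 = 6.730 × 10^-3 mol
n(I2) = n(S2O3^2-)/2 = 3.365 × 10^-3 mol
From the 1:3 ratio, n(BrO3^-) in the aliquot = 1/3 × 3.365 × 10^-3 = 1.122 × 10^-3 mol
[BrO3^-] = 1.122 × 10^-3 / 0.009888 = 0.1134 mol/L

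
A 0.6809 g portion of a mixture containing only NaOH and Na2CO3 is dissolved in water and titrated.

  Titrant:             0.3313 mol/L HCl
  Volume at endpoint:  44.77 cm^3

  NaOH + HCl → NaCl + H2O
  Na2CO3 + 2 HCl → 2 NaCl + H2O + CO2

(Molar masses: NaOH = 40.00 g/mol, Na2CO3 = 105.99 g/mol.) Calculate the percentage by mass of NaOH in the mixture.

47.53 %

n(HCl) = 0.04477 × 0.3313 = 0.01483 mol
Let x = n(NaOH), y = n(Na2CO3).
Titrant: 1x + 2y = 0.01483;  mass: 40.00x + 105.99y = 0.6809
Solving, x = 8.091 × 10^-3 mol, y = 3.371 × 10^-3 mol
mass of NaOH = 8.091 × 10^-3 × 40.00 = 0.3236 g
% NaOH = 0.3236 / 0.6809 × 100 = 47.53 %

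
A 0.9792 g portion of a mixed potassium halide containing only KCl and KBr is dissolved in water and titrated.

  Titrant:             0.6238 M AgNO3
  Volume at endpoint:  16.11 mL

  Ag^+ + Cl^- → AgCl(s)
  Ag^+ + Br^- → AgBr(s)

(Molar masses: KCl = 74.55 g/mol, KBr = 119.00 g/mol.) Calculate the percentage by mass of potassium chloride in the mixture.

37.11 %

n(AgNO3) = 0.01611 × 0.6238 = 0.01005 mol
Let x = n(KCl), y = n(KBr).
Titrant: 1x + 1y = 0.01005;  mass: 74.55x + 119.00y = 0.9792
Solving, x = 4.875 × 10^-3 mol, y = 5.175 × 10^-3 mol
mass of KCl = 4.875 × 10^-3 × 74.55 = 0.3634 g
% KCl = 0.3634 / 0.9792 × 100 = 37.11 %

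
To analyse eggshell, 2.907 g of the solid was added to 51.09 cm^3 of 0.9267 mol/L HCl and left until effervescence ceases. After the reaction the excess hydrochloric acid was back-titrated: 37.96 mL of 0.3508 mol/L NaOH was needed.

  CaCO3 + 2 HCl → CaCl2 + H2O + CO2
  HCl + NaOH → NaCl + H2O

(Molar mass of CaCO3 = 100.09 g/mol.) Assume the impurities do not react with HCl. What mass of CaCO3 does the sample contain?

n(HCl) added = 0.05109 × 0.9267 = 0.04735 mol
n(NaOH) used in back-titration = 0.03796 × 0.3508 = 0.01332 mol
n(HCl) left over = 0.01332 mol (1:1 ratio)
n(HCl) consumed by analyte = 0.04735 − 0.01332 = 0.03403 mol
From the 1:2 ratio, n(CaCO3) = 1/2 × 0.03403 = 0.01701 mol
mass of CaCO3 = 0.01701 × 100.09 = 1.703 g

1.703 g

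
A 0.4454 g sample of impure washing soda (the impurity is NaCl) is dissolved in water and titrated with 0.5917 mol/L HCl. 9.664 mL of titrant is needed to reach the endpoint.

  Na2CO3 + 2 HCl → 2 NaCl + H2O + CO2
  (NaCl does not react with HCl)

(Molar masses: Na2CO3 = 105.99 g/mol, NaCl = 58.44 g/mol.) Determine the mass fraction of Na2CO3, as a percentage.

68.04 %

n(HCl) = 0.009664 × 0.5917 = 5.718 × 10^-3 mol
Let x = n(Na2CO3), y = n(NaCl).
Titrant: 2x = 5.718 × 10^-3;  mass: 105.99x + 58.44y = 0.4454
Solving, x = 2.859 × 10^-3 mol, y = 2.436 × 10^-3 mol
mass of Na2CO3 = 2.859 × 10^-3 × 105.99 = 0.3030 g
% Na2CO3 = 0.3030 / 0.4454 × 100 = 68.04 %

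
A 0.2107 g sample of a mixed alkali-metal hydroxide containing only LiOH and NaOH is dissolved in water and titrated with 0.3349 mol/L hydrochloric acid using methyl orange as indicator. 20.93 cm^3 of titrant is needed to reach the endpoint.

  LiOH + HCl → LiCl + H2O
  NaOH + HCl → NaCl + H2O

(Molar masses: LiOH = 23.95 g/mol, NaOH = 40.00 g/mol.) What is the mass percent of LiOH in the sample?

49.35 %

n(HCl) = 0.02093 × 0.3349 = 7.009 × 10^-3 mol
Let x = n(LiOH), y = n(NaOH).
Titrant: 1x + 1y = 7.009 × 10^-3;  mass: 23.95x + 40.00y = 0.2107
Solving, x = 4.341 × 10^-3 mol, y = 2.668 × 10^-3 mol
mass of LiOH = 4.341 × 10^-3 × 23.95 = 0.1040 g
% LiOH = 0.1040 / 0.2107 × 100 = 49.35 %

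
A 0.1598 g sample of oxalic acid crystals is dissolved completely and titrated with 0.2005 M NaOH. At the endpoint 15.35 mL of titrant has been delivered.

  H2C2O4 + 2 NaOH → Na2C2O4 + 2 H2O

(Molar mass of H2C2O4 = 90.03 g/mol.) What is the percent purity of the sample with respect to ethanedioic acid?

86.70 %

n(NaOH) = 0.01535 L × 0.2005 mol/L = 3.078 × 10^-3 mol
From the 1:2 ratio, n(H2C2O4) = 1/2 × 3.078 × 10^-3 = 1.539 × 10^-3 mol
mass of H2C2O4 = 1.539 × 10^-3 × 90.03 g/mol = 0.1385 g
% H2C2O4 = 0.1385 / 0.1598 × 100 = 86.70 %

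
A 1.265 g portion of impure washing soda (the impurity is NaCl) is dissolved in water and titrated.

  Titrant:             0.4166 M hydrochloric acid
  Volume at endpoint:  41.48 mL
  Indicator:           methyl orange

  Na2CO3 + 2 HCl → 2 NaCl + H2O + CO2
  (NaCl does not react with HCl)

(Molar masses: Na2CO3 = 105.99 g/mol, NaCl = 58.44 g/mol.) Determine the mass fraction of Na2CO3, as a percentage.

72.39 %

n(HCl) = 0.04148 × 0.4166 = 0.01728 mol
Let x = n(Na2CO3), y = n(NaCl).
Titrant: 2x = 0.01728;  mass: 105.99x + 58.44y = 1.265
Solving, x = 8.640 × 10^-3 mol, y = 5.976 × 10^-3 mol
mass of Na2CO3 = 8.640 × 10^-3 × 105.99 = 0.9158 g
% Na2CO3 = 0.9158 / 1.265 × 100 = 72.39 %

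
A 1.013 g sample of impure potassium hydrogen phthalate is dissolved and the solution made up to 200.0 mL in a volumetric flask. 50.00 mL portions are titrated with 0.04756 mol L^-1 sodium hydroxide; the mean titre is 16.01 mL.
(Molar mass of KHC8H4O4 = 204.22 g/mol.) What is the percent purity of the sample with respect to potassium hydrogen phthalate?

61.40 %

KHC8H4O4 + NaOH → KNaC8H4O4 + H2O
n(NaOH) per titration = 0.01601 × 0.04756 = 7.614 × 10^-4 mol
n(KHC8H4O4) in each aliquot = 7.614 × 10^-4 mol (1:1 ratio)
n(KHC8H4O4) in the whole flask = 7.614 × 10^-4 × 200.0/50.00 = 3.046 × 10^-3 mol
mass of KHC8H4O4 = 3.046 × 10^-3 × 204.22 = 0.6220 g
% KHC8H4O4 = 0.6220 / 1.013 × 100 = 61.40 %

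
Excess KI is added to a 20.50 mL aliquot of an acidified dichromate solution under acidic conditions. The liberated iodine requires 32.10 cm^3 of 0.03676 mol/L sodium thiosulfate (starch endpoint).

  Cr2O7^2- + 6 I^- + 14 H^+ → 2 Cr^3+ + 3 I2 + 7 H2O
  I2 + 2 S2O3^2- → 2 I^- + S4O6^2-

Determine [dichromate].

n(S2O3^2-) = 0.03210 × 0.03676 = 1.180 × 10^-3 mol
n(I2) = n(S2O3^2-)/2 = 5.900 × 10^-4 mol
From the 1:3 ratio, n(Cr2O7^2-) in the aliquot = 1/3 × 5.900 × 10^-4 = 1.967 × 10^-4 mol
[Cr2O7^2-] = 1.967 × 10^-4 / 0.02050 = 0.009593 mol/L

0.009593 mol/L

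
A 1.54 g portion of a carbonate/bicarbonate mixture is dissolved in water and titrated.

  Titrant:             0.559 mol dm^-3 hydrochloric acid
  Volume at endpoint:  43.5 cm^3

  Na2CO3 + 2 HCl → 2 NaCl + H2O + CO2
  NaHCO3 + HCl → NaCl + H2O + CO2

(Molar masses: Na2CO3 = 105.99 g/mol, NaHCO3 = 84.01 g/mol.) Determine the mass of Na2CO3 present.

n(HCl) = 0.0435 × 0.559 = 0.0243 mol
Let x = n(Na2CO3), y = n(NaHCO3).
Titrant: 2x + 1y = 0.0243;  mass: 105.99x + 84.01y = 1.54
Solving, x = 8.11 × 10^-3 mol, y = 8.10 × 10^-3 mol
mass of Na2CO3 = 8.11 × 10^-3 × 105.99 = 0.859 g

0.859 g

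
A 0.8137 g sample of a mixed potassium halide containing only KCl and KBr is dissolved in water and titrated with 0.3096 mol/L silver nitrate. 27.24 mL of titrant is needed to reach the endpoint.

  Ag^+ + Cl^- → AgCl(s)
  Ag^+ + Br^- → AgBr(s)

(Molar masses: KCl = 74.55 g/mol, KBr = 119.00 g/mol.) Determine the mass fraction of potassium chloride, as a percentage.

39.14 %

n(AgNO3) = 0.02724 × 0.3096 = 8.434 × 10^-3 mol
Let x = n(KCl), y = n(KBr).
Titrant: 1x + 1y = 8.434 × 10^-3;  mass: 74.55x + 119.00y = 0.8137
Solving, x = 4.272 × 10^-3 mol, y = 4.162 × 10^-3 mol
mass of KCl = 4.272 × 10^-3 × 74.55 = 0.3185 g
% KCl = 0.3185 / 0.8137 × 100 = 39.14 %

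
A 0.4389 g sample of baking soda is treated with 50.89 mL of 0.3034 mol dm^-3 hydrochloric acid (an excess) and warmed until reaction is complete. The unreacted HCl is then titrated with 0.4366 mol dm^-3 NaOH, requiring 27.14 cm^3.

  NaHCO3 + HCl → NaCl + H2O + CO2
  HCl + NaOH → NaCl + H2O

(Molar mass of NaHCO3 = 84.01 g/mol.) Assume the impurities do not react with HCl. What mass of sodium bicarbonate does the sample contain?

0.3017 g

n(HCl) added = 0.05089 × 0.3034 = 0.01544 mol
n(NaOH) used in back-titration = 0.02714 × 0.4366 = 0.01185 mol
n(HCl) left over = 0.01185 mol (1:1 ratio)
n(HCl) consumed by analyte = 0.01544 − 0.01185 = 3.591 × 10^-3 mol
n(NaHCO3) = 3.591 × 10^-3 mol (1:1 ratio)
mass of NaHCO3 = 3.591 × 10^-3 × 84.01 = 0.3017 g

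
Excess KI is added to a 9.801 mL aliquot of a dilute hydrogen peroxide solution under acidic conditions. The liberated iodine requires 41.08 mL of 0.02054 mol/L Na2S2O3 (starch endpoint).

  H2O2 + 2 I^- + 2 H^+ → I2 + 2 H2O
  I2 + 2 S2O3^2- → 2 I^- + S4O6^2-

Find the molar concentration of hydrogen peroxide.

n(S2O3^2-) = 0.04108 × 0.02054 = 8.438 × 10^-4 mol
n(I2) = n(S2O3^2-)/2 = 4.219 × 10^-4 mol
n(H2O2) in the aliquot = 4.219 × 10^-4 mol (1:1 ratio)
[H2O2] = 4.219 × 10^-4 / 0.009801 = 0.04305 mol/L

0.04305 mol/L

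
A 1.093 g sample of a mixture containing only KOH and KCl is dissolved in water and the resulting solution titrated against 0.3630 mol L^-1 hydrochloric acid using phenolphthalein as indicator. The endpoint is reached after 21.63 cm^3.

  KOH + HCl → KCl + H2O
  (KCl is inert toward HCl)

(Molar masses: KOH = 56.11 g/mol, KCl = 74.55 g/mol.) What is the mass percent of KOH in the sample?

40.31 %

n(HCl) = 0.02163 × 0.3630 = 7.852 × 10^-3 mol
Let x = n(KOH), y = n(KCl).
Titrant: 1x = 7.852 × 10^-3;  mass: 56.11x + 74.55y = 1.093
Solving, x = 7.852 × 10^-3 mol, y = 8.752 × 10^-3 mol
mass of KOH = 7.852 × 10^-3 × 56.11 = 0.4406 g
% KOH = 0.4406 / 1.093 × 100 = 40.31 %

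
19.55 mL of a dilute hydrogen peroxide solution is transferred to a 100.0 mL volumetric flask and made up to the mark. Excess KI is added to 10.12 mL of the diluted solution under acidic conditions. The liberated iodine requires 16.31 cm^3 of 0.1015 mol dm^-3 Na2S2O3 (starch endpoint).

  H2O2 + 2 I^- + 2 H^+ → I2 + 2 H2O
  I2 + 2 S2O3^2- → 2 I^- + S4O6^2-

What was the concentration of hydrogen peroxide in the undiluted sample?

n(S2O3^2-) = 0.01631 × 0.1015 = 1.655 × 10^-3 mol
n(I2) = n(S2O3^2-)/2 = 8.277 × 10^-4 mol
n(H2O2) in the aliquot = 8.277 × 10^-4 mol (1:1 ratio)
[H2O2]_dilute = 8.277 × 10^-4 / 0.01012 = 0.08179 mol/L
[H2O2]_original = 0.08179 × 100.0/19.55 = 0.4184 mol/L

0.4184 mol/L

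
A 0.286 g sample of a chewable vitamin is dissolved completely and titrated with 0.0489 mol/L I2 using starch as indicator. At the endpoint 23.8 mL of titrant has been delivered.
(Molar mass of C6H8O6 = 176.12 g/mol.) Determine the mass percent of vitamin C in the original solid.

C6H8O6 + I2 → C6H6O6 + 2 HI
n(I2) = 0.0238 L × 0.0489 mol/L = 1.16 × 10^-3 mol
n(C6H8O6) = 1.16 × 10^-3 mol (1:1 ratio)
mass of C6H8O6 = 1.16 × 10^-3 × 176.12 g/mol = 0.205 g
% C6H8O6 = 0.205 / 0.286 × 100 = 71.7 %

71.7 %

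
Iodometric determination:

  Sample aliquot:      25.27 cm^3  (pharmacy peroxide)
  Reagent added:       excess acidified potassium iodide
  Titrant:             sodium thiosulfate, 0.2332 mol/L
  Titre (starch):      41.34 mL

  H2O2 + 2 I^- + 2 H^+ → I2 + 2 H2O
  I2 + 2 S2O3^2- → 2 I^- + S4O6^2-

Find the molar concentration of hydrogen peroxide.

n(S2O3^2-) = 0.04134 × 0.2332 = 9.640 × 10^-3 mol
n(I2) = n(S2O3^2-)/2 = 4.820 × 10^-3 mol
n(H2O2) in the aliquot = 4.820 × 10^-3 mol (1:1 ratio)
[H2O2] = 4.820 × 10^-3 / 0.02527 = 0.1907 mol/L

0.1907 mol/L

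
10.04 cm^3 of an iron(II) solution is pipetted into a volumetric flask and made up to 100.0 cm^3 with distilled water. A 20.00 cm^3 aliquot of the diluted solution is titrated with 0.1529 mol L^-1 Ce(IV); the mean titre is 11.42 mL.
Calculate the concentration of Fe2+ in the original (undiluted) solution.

0.8696 mol/L

Ce^4+ + Fe^2+ → Ce^3+ + Fe^3+
n(Ce4+) = 0.01142 × 0.1529 = 1.746 × 10^-3 mol
n(Fe2+) in the aliquot = 1.746 × 10^-3 mol (1:1 ratio)
[Fe2+]_dilute = 1.746 × 10^-3 / 0.02000 = 0.08731 mol/L
Dilution factor = 100.0 / 10.04 = 9.960
[Fe2+]_stock = 0.08731 × 9.960 = 0.8696 mol/L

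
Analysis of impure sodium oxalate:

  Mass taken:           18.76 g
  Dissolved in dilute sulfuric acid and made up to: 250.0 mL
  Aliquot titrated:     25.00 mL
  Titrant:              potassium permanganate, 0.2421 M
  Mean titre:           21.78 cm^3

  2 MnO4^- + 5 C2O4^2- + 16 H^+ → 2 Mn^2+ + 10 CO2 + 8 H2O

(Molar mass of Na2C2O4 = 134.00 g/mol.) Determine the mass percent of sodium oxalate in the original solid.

94.16 %

n(KMnO4) per titration = 0.02178 × 0.2421 = 5.273 × 10^-3 mol
From the 5:2 ratio, n(Na2C2O4) in each aliquot = 5/2 × 5.273 × 10^-3 = 0.01318 mol
n(Na2C2O4) in the whole flask = 0.01318 × 250.0/25.00 = 0.1318 mol
mass of Na2C2O4 = 0.1318 × 134.00 = 17.66 g
% Na2C2O4 = 17.66 / 18.76 × 100 = 94.16 %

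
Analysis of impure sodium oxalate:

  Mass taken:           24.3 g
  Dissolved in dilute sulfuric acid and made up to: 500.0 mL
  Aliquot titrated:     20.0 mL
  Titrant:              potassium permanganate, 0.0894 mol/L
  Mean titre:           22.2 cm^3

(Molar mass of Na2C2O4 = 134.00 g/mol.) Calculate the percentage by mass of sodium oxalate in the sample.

2 MnO4^- + 5 C2O4^2- + 16 H^+ → 2 Mn^2+ + 10 CO2 + 8 H2O
n(KMnO4) per titration = 0.0222 × 0.0894 = 1.98 × 10^-3 mol
From the 5:2 ratio, n(Na2C2O4) in each aliquot = 5/2 × 1.98 × 10^-3 = 4.96 × 10^-3 mol
n(Na2C2O4) in the whole flask = 4.96 × 10^-3 × 500.0/20.0 = 0.124 mol
mass of Na2C2O4 = 0.124 × 134.00 = 16.6 g
% Na2C2O4 = 16.6 / 24.3 × 100 = 68.4 %

68.4 %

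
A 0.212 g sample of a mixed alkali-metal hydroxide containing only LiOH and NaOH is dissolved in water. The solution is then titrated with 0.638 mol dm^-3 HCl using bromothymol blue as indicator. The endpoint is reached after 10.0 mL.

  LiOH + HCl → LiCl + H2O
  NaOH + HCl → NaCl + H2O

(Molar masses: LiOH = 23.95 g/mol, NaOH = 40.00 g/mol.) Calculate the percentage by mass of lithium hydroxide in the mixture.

30.4 %

n(HCl) = 0.0100 × 0.638 = 6.38 × 10^-3 mol
Let x = n(LiOH), y = n(NaOH).
Titrant: 1x + 1y = 6.38 × 10^-3;  mass: 23.95x + 40.00y = 0.212
Solving, x = 2.69 × 10^-3 mol, y = 3.69 × 10^-3 mol
mass of LiOH = 2.69 × 10^-3 × 23.95 = 0.0645 g
% LiOH = 0.0645 / 0.212 × 100 = 30.4 %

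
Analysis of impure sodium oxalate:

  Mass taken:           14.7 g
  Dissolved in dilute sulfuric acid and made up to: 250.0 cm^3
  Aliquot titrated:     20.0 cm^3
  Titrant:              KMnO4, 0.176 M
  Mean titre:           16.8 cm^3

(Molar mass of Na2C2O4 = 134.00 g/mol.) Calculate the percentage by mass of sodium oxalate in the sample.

2 MnO4^- + 5 C2O4^2- + 16 H^+ → 2 Mn^2+ + 10 CO2 + 8 H2O
n(KMnO4) per titration = 0.0168 × 0.176 = 2.96 × 10^-3 mol
From the 5:2 ratio, n(Na2C2O4) in each aliquot = 5/2 × 2.96 × 10^-3 = 7.39 × 10^-3 mol
n(Na2C2O4) in the whole flask = 7.39 × 10^-3 × 250.0/20.0 = 0.0924 mol
mass of Na2C2O4 = 0.0924 × 134.00 = 12.4 g
% Na2C2O4 = 12.4 / 14.7 × 100 = 84.2 %

84.2 %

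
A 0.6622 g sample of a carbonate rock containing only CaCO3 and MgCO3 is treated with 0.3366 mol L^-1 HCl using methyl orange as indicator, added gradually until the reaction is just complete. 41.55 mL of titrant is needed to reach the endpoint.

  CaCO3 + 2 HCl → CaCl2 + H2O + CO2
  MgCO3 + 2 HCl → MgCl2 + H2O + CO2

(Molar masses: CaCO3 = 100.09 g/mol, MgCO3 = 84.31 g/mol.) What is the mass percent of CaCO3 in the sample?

69.57 %

n(HCl) = 0.04155 × 0.3366 = 0.01399 mol
Let x = n(CaCO3), y = n(MgCO3).
Titrant: 2x + 2y = 0.01399;  mass: 100.09x + 84.31y = 0.6622
Solving, x = 4.603 × 10^-3 mol, y = 2.390 × 10^-3 mol
mass of CaCO3 = 4.603 × 10^-3 × 100.09 = 0.4607 g
% CaCO3 = 0.4607 / 0.6622 × 100 = 69.57 %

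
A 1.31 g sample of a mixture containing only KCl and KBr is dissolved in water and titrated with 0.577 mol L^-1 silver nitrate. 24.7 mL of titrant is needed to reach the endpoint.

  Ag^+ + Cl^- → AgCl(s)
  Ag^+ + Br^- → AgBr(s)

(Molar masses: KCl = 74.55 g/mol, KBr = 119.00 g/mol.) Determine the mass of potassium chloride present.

0.647 g

n(AgNO3) = 0.0247 × 0.577 = 0.0143 mol
Let x = n(KCl), y = n(KBr).
Titrant: 1x + 1y = 0.0143;  mass: 74.55x + 119.00y = 1.31
Solving, x = 8.68 × 10^-3 mol, y = 5.57 × 10^-3 mol
mass of KCl = 8.68 × 10^-3 × 74.55 = 0.647 g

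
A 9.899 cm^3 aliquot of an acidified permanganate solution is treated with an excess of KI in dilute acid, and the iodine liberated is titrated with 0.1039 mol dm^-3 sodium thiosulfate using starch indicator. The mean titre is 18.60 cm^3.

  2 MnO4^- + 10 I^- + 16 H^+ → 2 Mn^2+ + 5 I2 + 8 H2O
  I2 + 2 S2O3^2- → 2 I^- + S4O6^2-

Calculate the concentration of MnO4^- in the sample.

0.03905 mol/L

n(S2O3^2-) = 0.01860 × 0.1039 = 1.933 × 10^-3 mol
n(I2) = n(S2O3^2-)/2 = 9.663 × 10^-4 mol
From the 2:5 ratio, n(MnO4^-) in the aliquot = 2/5 × 9.663 × 10^-4 = 3.865 × 10^-4 mol
[MnO4^-] = 3.865 × 10^-4 / 0.009899 = 0.03905 mol/L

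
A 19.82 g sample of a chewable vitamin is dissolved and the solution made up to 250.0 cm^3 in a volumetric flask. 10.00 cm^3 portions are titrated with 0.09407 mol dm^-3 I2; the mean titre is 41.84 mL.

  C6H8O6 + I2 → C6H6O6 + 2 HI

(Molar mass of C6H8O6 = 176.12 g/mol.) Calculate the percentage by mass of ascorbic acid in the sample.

n(I2) per titration = 0.04184 × 0.09407 = 3.936 × 10^-3 mol
n(C6H8O6) in each aliquot = 3.936 × 10^-3 mol (1:1 ratio)
n(C6H8O6) in the whole flask = 3.936 × 10^-3 × 250.0/10.00 = 0.09840 mol
mass of C6H8O6 = 0.09840 × 176.12 = 17.33 g
% C6H8O6 = 17.33 / 19.82 × 100 = 87.44 %

87.44 %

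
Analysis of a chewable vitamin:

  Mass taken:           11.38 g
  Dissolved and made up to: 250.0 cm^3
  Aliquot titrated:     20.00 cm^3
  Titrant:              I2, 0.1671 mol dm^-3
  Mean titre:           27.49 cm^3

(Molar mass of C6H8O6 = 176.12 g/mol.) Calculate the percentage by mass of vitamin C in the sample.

C6H8O6 + I2 → C6H6O6 + 2 HI
n(I2) per titration = 0.02749 × 0.1671 = 4.594 × 10^-3 mol
n(C6H8O6) in each aliquot = 4.594 × 10^-3 mol (1:1 ratio)
n(C6H8O6) in the whole flask = 4.594 × 10^-3 × 250.0/20.00 = 0.05742 mol
mass of C6H8O6 = 0.05742 × 176.12 = 10.11 g
% C6H8O6 = 10.11 / 11.38 × 100 = 88.86 %

88.86 %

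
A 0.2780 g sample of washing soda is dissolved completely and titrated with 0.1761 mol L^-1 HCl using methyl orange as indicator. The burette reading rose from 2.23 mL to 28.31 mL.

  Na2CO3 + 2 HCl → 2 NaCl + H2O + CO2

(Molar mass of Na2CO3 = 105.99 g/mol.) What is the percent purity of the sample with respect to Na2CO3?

n(HCl) = 0.02608 L × 0.1761 mol/L = 4.593 × 10^-3 mol
From the 1:2 ratio, n(Na2CO3) = 1/2 × 4.593 × 10^-3 = 2.296 × 10^-3 mol
mass of Na2CO3 = 2.296 × 10^-3 × 105.99 g/mol = 0.2434 g
% Na2CO3 = 0.2434 / 0.2780 × 100 = 87.55 %

87.55 %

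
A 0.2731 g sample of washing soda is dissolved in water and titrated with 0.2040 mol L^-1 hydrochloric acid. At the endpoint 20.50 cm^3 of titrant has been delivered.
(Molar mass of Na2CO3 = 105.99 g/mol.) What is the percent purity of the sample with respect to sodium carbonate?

Na2CO3 + 2 HCl → 2 NaCl + H2O + CO2
n(HCl) = 0.02050 L × 0.2040 mol/L = 4.182 × 10^-3 mol
From the 1:2 ratio, n(Na2CO3) = 1/2 × 4.182 × 10^-3 = 2.091 × 10^-3 mol
mass of Na2CO3 = 2.091 × 10^-3 × 105.99 g/mol = 0.2216 g
% Na2CO3 = 0.2216 / 0.2731 × 100 = 81.15 %

81.15 %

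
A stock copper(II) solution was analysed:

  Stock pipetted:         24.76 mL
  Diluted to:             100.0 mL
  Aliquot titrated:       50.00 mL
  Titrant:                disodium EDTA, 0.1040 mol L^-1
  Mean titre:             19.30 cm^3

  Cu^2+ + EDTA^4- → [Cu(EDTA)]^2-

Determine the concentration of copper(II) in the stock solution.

n(EDTA) = 0.01930 × 0.1040 = 2.007 × 10^-3 mol
n(Cu2+) in the aliquot = 2.007 × 10^-3 mol (1:1 ratio)
[Cu2+]_dilute = 2.007 × 10^-3 / 0.05000 = 0.04014 mol/L
Dilution factor = 100.0 / 24.76 = 4.039
[Cu2+]_stock = 0.04014 × 4.039 = 0.1621 mol/L

0.1621 mol/L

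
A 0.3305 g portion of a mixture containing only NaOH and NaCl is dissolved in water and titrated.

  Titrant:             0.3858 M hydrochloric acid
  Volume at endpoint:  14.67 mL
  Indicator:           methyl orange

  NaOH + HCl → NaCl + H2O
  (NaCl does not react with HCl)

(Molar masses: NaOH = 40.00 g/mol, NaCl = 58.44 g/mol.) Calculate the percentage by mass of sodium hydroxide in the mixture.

68.50 %

n(HCl) = 0.01467 × 0.3858 = 5.660 × 10^-3 mol
Let x = n(NaOH), y = n(NaCl).
Titrant: 1x = 5.660 × 10^-3;  mass: 40.00x + 58.44y = 0.3305
Solving, x = 5.660 × 10^-3 mol, y = 1.782 × 10^-3 mol
mass of NaOH = 5.660 × 10^-3 × 40.00 = 0.2264 g
% NaOH = 0.2264 / 0.3305 × 100 = 68.50 %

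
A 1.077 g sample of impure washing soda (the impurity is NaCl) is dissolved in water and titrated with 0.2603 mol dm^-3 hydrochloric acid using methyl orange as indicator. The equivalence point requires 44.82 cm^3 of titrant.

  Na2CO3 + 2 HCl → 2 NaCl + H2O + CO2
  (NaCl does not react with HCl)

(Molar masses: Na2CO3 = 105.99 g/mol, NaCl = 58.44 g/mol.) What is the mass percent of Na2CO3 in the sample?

n(HCl) = 0.04482 × 0.2603 = 0.01167 mol
Let x = n(Na2CO3), y = n(NaCl).
Titrant: 2x = 0.01167;  mass: 105.99x + 58.44y = 1.077
Solving, x = 5.833 × 10^-3 mol, y = 7.850 × 10^-3 mol
mass of Na2CO3 = 5.833 × 10^-3 × 105.99 = 0.6183 g
% Na2CO3 = 0.6183 / 1.077 × 100 = 57.41 %

57.41 %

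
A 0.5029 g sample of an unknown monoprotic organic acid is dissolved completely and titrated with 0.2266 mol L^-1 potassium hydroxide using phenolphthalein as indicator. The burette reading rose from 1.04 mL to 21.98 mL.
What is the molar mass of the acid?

n(KOH) = 0.02094 L × 0.2266 mol/L = 4.745 × 10^-3 mol
n(HA) = 4.745 × 10^-3 mol (1:1 ratio)
M = m / n = 0.5029 g / 4.745 × 10^-3 mol = 106.0 g/mol

106.0 g/mol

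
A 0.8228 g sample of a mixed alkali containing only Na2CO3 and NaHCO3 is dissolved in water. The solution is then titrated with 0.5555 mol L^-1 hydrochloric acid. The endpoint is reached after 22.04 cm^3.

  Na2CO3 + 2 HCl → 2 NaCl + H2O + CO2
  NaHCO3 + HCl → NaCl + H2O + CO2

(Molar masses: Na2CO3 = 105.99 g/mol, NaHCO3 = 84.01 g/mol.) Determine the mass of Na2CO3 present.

n(HCl) = 0.02204 × 0.5555 = 0.01224 mol
Let x = n(Na2CO3), y = n(NaHCO3).
Titrant: 2x + 1y = 0.01224;  mass: 105.99x + 84.01y = 0.8228
Solving, x = 3.317 × 10^-3 mol, y = 5.609 × 10^-3 mol
mass of Na2CO3 = 3.317 × 10^-3 × 105.99 = 0.3516 g

0.3516 g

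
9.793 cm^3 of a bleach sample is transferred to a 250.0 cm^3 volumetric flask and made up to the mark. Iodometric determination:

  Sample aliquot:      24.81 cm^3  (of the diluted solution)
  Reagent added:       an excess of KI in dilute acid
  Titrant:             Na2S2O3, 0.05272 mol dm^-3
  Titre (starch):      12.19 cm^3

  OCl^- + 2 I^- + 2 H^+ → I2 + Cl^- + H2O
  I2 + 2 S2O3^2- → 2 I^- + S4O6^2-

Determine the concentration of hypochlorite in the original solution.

0.3306 mol/L

n(S2O3^2-) = 0.01219 × 0.05272 = 6.427 × 10^-4 mol
n(I2) = n(S2O3^2-)/2 = 3.213 × 10^-4 mol
n(OCl^-) in the aliquot = 3.213 × 10^-4 mol (1:1 ratio)
[OCl^-]_dilute = 3.213 × 10^-4 / 0.02481 = 0.01295 mol/L
[OCl^-]_original = 0.01295 × 250.0/9.793 = 0.3306 mol/L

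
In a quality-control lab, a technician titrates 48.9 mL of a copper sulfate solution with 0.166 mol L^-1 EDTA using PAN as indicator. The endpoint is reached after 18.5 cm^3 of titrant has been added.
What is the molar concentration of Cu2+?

0.0628 mol/L

Cu^2+ + EDTA^4- → [Cu(EDTA)]^2-
n(EDTA) = 0.0185 L × 0.166 mol/L = 3.07 × 10^-3 mol
n(Cu2+) = 3.07 × 10^-3 mol (1:1 mole ratio)
[Cu2+] = 3.07 × 10^-3 mol / 0.0489 L = 0.0628 mol/L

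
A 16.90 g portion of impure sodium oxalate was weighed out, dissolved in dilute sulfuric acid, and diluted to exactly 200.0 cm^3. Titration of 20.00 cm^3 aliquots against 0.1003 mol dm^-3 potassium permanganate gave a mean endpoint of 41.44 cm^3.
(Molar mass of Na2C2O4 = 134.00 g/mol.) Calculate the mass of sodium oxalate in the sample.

13.92 g

2 MnO4^- + 5 C2O4^2- + 16 H^+ → 2 Mn^2+ + 10 CO2 + 8 H2O
n(KMnO4) per titration = 0.04144 × 0.1003 = 4.156 × 10^-3 mol
From the 5:2 ratio, n(Na2C2O4) in each aliquot = 5/2 × 4.156 × 10^-3 = 0.01039 mol
n(Na2C2O4) in the whole flask = 0.01039 × 200.0/20.00 = 0.1039 mol
mass of Na2C2O4 = 0.1039 × 134.00 = 13.92 g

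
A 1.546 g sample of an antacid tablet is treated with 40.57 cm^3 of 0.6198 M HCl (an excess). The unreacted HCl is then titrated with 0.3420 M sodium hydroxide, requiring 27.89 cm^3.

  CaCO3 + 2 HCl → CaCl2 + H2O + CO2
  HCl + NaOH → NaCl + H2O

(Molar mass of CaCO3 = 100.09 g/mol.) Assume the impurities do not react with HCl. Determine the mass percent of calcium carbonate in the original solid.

n(HCl) added = 0.04057 × 0.6198 = 0.02515 mol
n(NaOH) used in back-titration = 0.02789 × 0.3420 = 9.538 × 10^-3 mol
n(HCl) left over = 9.538 × 10^-3 mol (1:1 ratio)
n(HCl) consumed by analyte = 0.02515 − 9.538 × 10^-3 = 0.01561 mol
From the 1:2 ratio, n(CaCO3) = 1/2 × 0.01561 = 7.803 × 10^-3 mol
mass of CaCO3 = 7.803 × 10^-3 × 100.09 = 0.7810 g
% CaCO3 = 0.7810 / 1.546 × 100 = 50.52 %

50.52 %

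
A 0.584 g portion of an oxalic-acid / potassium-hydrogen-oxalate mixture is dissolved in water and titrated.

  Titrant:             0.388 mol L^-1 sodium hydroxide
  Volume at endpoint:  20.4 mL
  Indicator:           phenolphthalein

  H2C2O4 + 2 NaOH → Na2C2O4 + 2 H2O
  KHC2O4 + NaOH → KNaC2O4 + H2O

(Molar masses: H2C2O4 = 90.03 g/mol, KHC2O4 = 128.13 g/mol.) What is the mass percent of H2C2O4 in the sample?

39.9 %

n(NaOH) = 0.0204 × 0.388 = 7.92 × 10^-3 mol
Let x = n(H2C2O4), y = n(KHC2O4).
Titrant: 2x + 1y = 7.92 × 10^-3;  mass: 90.03x + 128.13y = 0.584
Solving, x = 2.59 × 10^-3 mol, y = 2.74 × 10^-3 mol
mass of H2C2O4 = 2.59 × 10^-3 × 90.03 = 0.233 g
% H2C2O4 = 0.233 / 0.584 × 100 = 39.9 %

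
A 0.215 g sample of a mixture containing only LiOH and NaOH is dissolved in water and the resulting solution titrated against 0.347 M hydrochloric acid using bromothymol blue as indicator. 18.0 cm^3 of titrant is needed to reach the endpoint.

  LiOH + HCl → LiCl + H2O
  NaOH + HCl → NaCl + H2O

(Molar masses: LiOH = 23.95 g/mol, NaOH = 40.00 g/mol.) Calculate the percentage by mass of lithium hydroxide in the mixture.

n(HCl) = 0.0180 × 0.347 = 6.25 × 10^-3 mol
Let x = n(LiOH), y = n(NaOH).
Titrant: 1x + 1y = 6.25 × 10^-3;  mass: 23.95x + 40.00y = 0.215
Solving, x = 2.17 × 10^-3 mol, y = 4.08 × 10^-3 mol
mass of LiOH = 2.17 × 10^-3 × 23.95 = 0.0520 g
% LiOH = 0.0520 / 0.215 × 100 = 24.2 %

24.2 %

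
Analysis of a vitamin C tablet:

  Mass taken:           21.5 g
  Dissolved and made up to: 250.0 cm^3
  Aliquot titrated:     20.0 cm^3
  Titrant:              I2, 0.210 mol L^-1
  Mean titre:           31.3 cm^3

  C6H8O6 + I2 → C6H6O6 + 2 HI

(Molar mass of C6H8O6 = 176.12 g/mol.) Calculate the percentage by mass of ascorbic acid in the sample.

67.3 %

n(I2) per titration = 0.0313 × 0.210 = 6.57 × 10^-3 mol
n(C6H8O6) in each aliquot = 6.57 × 10^-3 mol (1:1 ratio)
n(C6H8O6) in the whole flask = 6.57 × 10^-3 × 250.0/20.0 = 0.0822 mol
mass of C6H8O6 = 0.0822 × 176.12 = 14.5 g
% C6H8O6 = 14.5 / 21.5 × 100 = 67.3 %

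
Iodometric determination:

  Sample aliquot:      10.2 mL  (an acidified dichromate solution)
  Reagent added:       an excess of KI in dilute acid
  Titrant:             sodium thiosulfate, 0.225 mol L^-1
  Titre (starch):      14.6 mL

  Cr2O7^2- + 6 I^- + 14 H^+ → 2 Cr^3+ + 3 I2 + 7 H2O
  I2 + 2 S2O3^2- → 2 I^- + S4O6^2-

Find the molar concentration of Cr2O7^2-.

0.0537 mol/L

n(S2O3^2-) = 0.0146 × 0.225 = 3.29 × 10^-3 mol
n(I2) = n(S2O3^2-)/2 = 1.64 × 10^-3 mol
From the 1:3 ratio, n(Cr2O7^2-) in the aliquot = 1/3 × 1.64 × 10^-3 = 5.47 × 10^-4 mol
[Cr2O7^2-] = 5.47 × 10^-4 / 0.0102 = 0.0537 mol/L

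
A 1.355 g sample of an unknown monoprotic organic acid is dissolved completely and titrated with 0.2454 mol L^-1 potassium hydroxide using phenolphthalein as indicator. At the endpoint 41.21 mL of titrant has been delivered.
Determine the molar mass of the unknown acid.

134.0 g/mol

n(KOH) = 0.04121 L × 0.2454 mol/L = 0.01011 mol
n(HA) = 0.01011 mol (1:1 ratio)
M = m / n = 1.355 g / 0.01011 mol = 134.0 g/mol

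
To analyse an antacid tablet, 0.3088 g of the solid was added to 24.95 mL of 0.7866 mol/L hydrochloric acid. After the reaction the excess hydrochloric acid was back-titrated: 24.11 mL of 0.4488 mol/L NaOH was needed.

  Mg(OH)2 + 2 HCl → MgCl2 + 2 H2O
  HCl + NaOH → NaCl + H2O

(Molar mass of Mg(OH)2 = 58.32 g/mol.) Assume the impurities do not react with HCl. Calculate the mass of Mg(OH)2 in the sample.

n(HCl) added = 0.02495 × 0.7866 = 0.01963 mol
n(NaOH) used in back-titration = 0.02411 × 0.4488 = 0.01082 mol
n(HCl) left over = 0.01082 mol (1:1 ratio)
n(HCl) consumed by analyte = 0.01963 − 0.01082 = 8.805 × 10^-3 mol
From the 1:2 ratio, n(Mg(OH)2) = 1/2 × 8.805 × 10^-3 = 4.403 × 10^-3 mol
mass of Mg(OH)2 = 4.403 × 10^-3 × 58.32 = 0.2568 g

0.2568 g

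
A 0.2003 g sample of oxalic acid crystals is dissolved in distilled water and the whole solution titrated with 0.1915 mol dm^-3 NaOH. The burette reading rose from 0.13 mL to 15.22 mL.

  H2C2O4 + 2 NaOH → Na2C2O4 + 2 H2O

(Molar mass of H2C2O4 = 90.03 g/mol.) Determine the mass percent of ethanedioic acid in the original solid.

n(NaOH) = 0.01509 L × 0.1915 mol/L = 2.890 × 10^-3 mol
From the 1:2 ratio, n(H2C2O4) = 1/2 × 2.890 × 10^-3 = 1.445 × 10^-3 mol
mass of H2C2O4 = 1.445 × 10^-3 × 90.03 g/mol = 0.1301 g
% H2C2O4 = 0.1301 / 0.2003 × 100 = 64.94 %

64.94 %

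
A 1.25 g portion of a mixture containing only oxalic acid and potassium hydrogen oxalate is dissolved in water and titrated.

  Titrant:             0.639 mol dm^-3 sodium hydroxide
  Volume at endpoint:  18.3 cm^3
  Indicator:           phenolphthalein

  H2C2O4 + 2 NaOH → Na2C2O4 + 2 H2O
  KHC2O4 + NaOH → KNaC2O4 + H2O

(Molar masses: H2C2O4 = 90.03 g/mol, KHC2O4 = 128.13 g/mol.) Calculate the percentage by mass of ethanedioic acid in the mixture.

10.8 %

n(NaOH) = 0.0183 × 0.639 = 0.0117 mol
Let x = n(H2C2O4), y = n(KHC2O4).
Titrant: 2x + 1y = 0.0117;  mass: 90.03x + 128.13y = 1.25
Solving, x = 1.49 × 10^-3 mol, y = 8.71 × 10^-3 mol
mass of H2C2O4 = 1.49 × 10^-3 × 90.03 = 0.134 g
% H2C2O4 = 0.134 / 1.25 × 100 = 10.8 %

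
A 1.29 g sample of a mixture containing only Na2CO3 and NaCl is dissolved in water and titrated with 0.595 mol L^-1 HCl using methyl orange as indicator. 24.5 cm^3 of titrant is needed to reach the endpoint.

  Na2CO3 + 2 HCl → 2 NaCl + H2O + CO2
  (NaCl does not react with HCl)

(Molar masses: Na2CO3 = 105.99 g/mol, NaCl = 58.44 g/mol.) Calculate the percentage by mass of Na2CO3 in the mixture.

59.9 %

n(HCl) = 0.0245 × 0.595 = 0.0146 mol
Let x = n(Na2CO3), y = n(NaCl).
Titrant: 2x = 0.0146;  mass: 105.99x + 58.44y = 1.29
Solving, x = 7.29 × 10^-3 mol, y = 8.85 × 10^-3 mol
mass of Na2CO3 = 7.29 × 10^-3 × 105.99 = 0.773 g
% Na2CO3 = 0.773 / 1.29 × 100 = 59.9 %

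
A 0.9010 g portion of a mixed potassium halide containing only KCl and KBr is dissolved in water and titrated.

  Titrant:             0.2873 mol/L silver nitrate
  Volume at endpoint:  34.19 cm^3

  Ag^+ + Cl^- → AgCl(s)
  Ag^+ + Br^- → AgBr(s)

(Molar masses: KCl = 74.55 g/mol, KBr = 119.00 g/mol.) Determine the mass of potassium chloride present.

0.4493 g

n(AgNO3) = 0.03419 × 0.2873 = 9.823 × 10^-3 mol
Let x = n(KCl), y = n(KBr).
Titrant: 1x + 1y = 9.823 × 10^-3;  mass: 74.55x + 119.00y = 0.9010
Solving, x = 6.027 × 10^-3 mol, y = 3.796 × 10^-3 mol
mass of KCl = 6.027 × 10^-3 × 74.55 = 0.4493 g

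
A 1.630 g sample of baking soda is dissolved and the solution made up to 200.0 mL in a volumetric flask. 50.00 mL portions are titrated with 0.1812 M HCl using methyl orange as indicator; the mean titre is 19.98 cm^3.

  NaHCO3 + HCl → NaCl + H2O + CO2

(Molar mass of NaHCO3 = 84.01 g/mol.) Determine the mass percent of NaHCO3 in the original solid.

n(HCl) per titration = 0.01998 × 0.1812 = 3.620 × 10^-3 mol
n(NaHCO3) in each aliquot = 3.620 × 10^-3 mol (1:1 ratio)
n(NaHCO3) in the whole flask = 3.620 × 10^-3 × 200.0/50.00 = 0.01448 mol
mass of NaHCO3 = 0.01448 × 84.01 = 1.217 g
% NaHCO3 = 1.217 / 1.630 × 100 = 74.64 %

74.64 %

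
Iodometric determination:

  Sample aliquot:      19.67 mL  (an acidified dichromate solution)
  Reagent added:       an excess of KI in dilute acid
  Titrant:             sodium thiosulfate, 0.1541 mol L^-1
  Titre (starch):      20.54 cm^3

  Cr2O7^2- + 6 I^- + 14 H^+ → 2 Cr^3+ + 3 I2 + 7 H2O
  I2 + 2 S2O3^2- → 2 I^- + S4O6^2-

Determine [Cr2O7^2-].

0.02682 mol/L

n(S2O3^2-) = 0.02054 × 0.1541 = 3.165 × 10^-3 mol
n(I2) = n(S2O3^2-)/2 = 1.583 × 10^-3 mol
From the 1:3 ratio, n(Cr2O7^2-) in the aliquot = 1/3 × 1.583 × 10^-3 = 5.275 × 10^-4 mol
[Cr2O7^2-] = 5.275 × 10^-4 / 0.01967 = 0.02682 mol/L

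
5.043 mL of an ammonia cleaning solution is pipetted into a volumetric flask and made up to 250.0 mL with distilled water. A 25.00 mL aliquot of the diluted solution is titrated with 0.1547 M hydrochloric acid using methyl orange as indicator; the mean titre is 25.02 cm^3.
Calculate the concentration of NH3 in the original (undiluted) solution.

NH3 + HCl → NH4Cl
n(HCl) = 0.02502 × 0.1547 = 3.871 × 10^-3 mol
n(NH3) in the aliquot = 3.871 × 10^-3 mol (1:1 ratio)
[NH3]_dilute = 3.871 × 10^-3 / 0.02500 = 0.1548 mol/L
Dilution factor = 250.0 / 5.043 = 49.57
[NH3]_stock = 0.1548 × 49.57 = 7.675 mol/L

7.675 M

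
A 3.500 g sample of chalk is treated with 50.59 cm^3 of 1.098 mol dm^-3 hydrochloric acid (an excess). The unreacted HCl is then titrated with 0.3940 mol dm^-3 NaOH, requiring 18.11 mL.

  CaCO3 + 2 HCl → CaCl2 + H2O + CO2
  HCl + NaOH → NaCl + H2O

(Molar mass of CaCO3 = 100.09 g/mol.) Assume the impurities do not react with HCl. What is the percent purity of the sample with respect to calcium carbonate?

n(HCl) added = 0.05059 × 1.098 = 0.05555 mol
n(NaOH) used in back-titration = 0.01811 × 0.3940 = 7.135 × 10^-3 mol
n(HCl) left over = 7.135 × 10^-3 mol (1:1 ratio)
n(HCl) consumed by analyte = 0.05555 − 7.135 × 10^-3 = 0.04841 mol
From the 1:2 ratio, n(CaCO3) = 1/2 × 0.04841 = 0.02421 mol
mass of CaCO3 = 0.02421 × 100.09 = 2.423 g
% CaCO3 = 2.423 / 3.500 × 100 = 69.22 %

69.22 %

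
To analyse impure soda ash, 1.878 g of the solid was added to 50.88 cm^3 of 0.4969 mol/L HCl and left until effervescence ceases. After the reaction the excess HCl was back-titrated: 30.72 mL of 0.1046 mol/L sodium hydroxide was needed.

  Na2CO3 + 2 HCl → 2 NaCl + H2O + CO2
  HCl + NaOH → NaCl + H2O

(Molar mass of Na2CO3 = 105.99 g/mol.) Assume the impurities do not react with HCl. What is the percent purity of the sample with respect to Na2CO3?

n(HCl) added = 0.05088 × 0.4969 = 0.02528 mol
n(NaOH) used in back-titration = 0.03072 × 0.1046 = 3.213 × 10^-3 mol
n(HCl) left over = 3.213 × 10^-3 mol (1:1 ratio)
n(HCl) consumed by analyte = 0.02528 − 3.213 × 10^-3 = 0.02207 mol
From the 1:2 ratio, n(Na2CO3) = 1/2 × 0.02207 = 0.01103 mol
mass of Na2CO3 = 0.01103 × 105.99 = 1.170 g
% Na2CO3 = 1.170 / 1.878 × 100 = 62.28 %

62.28 %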